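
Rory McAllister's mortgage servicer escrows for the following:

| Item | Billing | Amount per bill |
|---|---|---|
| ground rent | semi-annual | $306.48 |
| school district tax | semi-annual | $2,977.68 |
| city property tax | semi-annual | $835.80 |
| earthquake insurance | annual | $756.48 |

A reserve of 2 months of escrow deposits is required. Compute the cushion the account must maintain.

Ground rent: $306.48 × 2 = $612.96 annually
School district tax: $2,977.68 × 2 = $5,955.36 annually
City property tax: $835.80 × 2 = $1,671.60 annually
Earthquake insurance: $756.48 annually
Combined annual = $612.96 + $5,955.36 + $1,671.60 + $756.48 = $8,996.40
Monthly escrow = $8,996.40 ÷ 12 = $749.70
Required cushion = 2 × $749.70 = $1,499.40

$1,499.40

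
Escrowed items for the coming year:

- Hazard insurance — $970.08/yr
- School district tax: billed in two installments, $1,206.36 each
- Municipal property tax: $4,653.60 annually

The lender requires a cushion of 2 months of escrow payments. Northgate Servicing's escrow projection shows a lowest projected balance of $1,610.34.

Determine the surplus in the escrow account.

Hazard insurance — $970.08 per year
School district tax — $1,206.36 × 2 = $2,412.72 per year
Municipal property tax — $4,653.60 per year
Combined annual = $970.08 + $2,412.72 + $4,653.60 = $8,036.40
Base monthly escrow = $8,036.40 ÷ 12 = $669.70
Required cushion = 2 × $669.70 = $1,339.40
Excess over cushion: $1,610.34 − $1,339.40 = $270.94

$270.94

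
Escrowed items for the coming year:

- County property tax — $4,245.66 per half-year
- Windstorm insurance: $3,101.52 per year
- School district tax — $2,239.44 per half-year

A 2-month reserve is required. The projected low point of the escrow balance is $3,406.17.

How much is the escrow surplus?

$727.55

County property tax = $4,245.66 × 2 = $8,491.32
Windstorm insurance = $3,101.52
School district tax = $2,239.44 × 2 = $4,478.88
Annual escrow total = $16,071.72
Monthly escrow = $16,071.72 ÷ 12 = $1,339.31
Cushion = 2 × $1,339.31 = $2,678.62
Excess over cushion: $3,406.17 − $2,678.62 = $727.55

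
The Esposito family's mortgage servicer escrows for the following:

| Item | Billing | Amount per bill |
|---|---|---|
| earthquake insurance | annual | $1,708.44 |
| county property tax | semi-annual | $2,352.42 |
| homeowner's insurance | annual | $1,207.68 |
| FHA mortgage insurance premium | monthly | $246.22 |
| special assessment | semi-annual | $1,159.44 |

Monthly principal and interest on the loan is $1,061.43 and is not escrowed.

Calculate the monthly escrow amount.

Earthquake insurance — $1,708.44
County property tax — $2,352.42 × 2 = $4,704.84
Homeowner's insurance — $1,207.68
FHA mortgage insurance premium — $246.22 × 12 = $2,954.64
Special assessment — $1,159.44 × 2 = $2,318.88
Annual escrow total = $1,708.44 + $4,704.84 + $1,207.68 + $2,954.64 + $2,318.88 = $12,894.48
Monthly = $12,894.48 / 12 = $1,074.54

$1,074.54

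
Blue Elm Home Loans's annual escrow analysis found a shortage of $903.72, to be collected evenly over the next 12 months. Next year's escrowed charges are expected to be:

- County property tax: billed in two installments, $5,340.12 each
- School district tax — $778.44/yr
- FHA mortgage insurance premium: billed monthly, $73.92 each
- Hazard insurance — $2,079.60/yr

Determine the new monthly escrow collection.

County property tax = $5,340.12 × 2 = $10,680.24 per year
School district tax = $778.44 per year
FHA mortgage insurance premium = $73.92 × 12 = $887.04 per year
Hazard insurance = $2,079.60 per year
Total annual escrow = $10,680.24 + $778.44 + $887.04 + $2,079.60 = $14,425.32
Base monthly escrow = $14,425.32 ÷ 12 = $1,202.11
Shortage per month = $903.72 / 12 = $75.31
New monthly escrow = $1,202.11 + $75.31 = $1,277.42

$1,277.42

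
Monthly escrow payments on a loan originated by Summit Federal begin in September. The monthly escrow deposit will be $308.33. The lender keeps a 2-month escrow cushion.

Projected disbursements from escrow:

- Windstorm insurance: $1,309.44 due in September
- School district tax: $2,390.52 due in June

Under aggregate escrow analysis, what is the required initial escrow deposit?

$1,617.77

Cushion = 2 × $308.33 = $616.66
Trial balance (start $0, +$308.33 each month, − disbursements):
  Sep: +$308.33 − $1,309.44 → -$1,001.11
  Oct: +$308.33 → -$692.78
  Nov: +$308.33 → -$384.45
  Dec: +$308.33 → -$76.12
  Jan: +$308.33 → $232.21
  Feb: +$308.33 → $540.54
  Mar: +$308.33 → $848.87
  Apr: +$308.33 → $1,157.20
  May: +$308.33 → $1,465.53
  Jun: +$308.33 − $2,390.52 → -$616.66
  Jul: +$308.33 → -$308.33
  Aug: +$308.33 → $0.00
Lowest trial balance = -$1,001.11 (Sep)
Initial deposit = cushion − low point = $616.66 − (-$1,001.11) = $1,617.77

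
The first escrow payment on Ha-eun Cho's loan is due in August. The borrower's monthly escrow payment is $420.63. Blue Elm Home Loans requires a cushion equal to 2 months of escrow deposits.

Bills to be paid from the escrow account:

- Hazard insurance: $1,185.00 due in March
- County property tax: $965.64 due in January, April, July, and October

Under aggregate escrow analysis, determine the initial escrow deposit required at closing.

Cushion = 2 × $420.63 = $841.26
Trial balance (start $0, +$420.63 each month, − disbursements):
  Aug: +$420.63 → $420.63
  Sep: +$420.63 → $841.26
  Oct: +$420.63 − $965.64 → $296.25
  Nov: +$420.63 → $716.88
  Dec: +$420.63 → $1,137.51
  Jan: +$420.63 − $965.64 → $592.50
  Feb: +$420.63 → $1,013.13
  Mar: +$420.63 − $1,185.00 → $248.76
  Apr: +$420.63 − $965.64 → -$296.25
  May: +$420.63 → $124.38
  Jun: +$420.63 → $545.01
  Jul: +$420.63 − $965.64 → $0.00
Lowest trial balance = -$296.25 (Apr)
Initial deposit = cushion − low point = $841.26 − (-$296.25) = $1,137.51

$1,137.51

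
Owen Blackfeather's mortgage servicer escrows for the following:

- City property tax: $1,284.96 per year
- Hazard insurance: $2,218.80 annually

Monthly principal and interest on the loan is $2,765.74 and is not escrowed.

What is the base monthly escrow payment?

$291.98

City property tax = $1,284.96/yr
Hazard insurance = $2,218.80/yr
Total annual escrow = $1,284.96 + $2,218.80 = $3,503.76
Base monthly escrow = $3,503.76 / 12 = $291.98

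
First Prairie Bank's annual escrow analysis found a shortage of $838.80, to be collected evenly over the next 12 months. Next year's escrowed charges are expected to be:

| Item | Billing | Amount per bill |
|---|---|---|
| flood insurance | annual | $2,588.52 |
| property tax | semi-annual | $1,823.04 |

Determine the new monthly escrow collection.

$589.45

Flood insurance = $2,588.52 annually
Property tax = $1,823.04 × 2 = $3,646.08 annually
Total annual escrow = $6,234.60
Monthly escrow = $6,234.60 ÷ 12 = $519.55
Shortage per month = $838.80 ÷ 12 = $69.90
Adjusted monthly = $519.55 + $69.90 = $589.45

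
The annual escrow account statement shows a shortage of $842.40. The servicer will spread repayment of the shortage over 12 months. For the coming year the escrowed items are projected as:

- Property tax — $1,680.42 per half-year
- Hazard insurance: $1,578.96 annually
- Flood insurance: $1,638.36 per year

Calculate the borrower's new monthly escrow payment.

Property tax — $1,680.42 × 2 = $3,360.84 per year
Hazard insurance — $1,578.96 per year
Flood insurance — $1,638.36 per year
Combined annual = $6,578.16
Base monthly escrow = $6,578.16 ÷ 12 = $548.18
Monthly shortage recovery: $842.40 / 12 = $70.20
New monthly escrow = $548.18 + $70.20 = $618.38

$618.38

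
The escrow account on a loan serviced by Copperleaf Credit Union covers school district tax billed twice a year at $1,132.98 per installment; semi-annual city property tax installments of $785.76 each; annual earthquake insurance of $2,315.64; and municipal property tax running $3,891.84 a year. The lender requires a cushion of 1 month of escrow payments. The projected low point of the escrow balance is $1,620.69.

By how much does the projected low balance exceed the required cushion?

School district tax = $1,132.98 × 2 = $2,265.96 per year
City property tax = $785.76 × 2 = $1,571.52 per year
Earthquake insurance = $2,315.64 per year
Municipal property tax = $3,891.84 per year
Total per year = $10,044.96
Base monthly escrow = $10,044.96 / 12 = $837.08
Required cushion = 1 × $837.08 = $837.08
Excess over cushion: $1,620.69 − $837.08 = $783.61

$783.61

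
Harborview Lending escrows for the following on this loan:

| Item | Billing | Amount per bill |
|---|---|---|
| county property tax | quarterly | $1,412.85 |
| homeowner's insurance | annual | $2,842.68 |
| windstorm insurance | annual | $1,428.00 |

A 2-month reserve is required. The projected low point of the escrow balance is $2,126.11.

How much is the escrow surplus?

County property tax — $1,412.85 × 4 = $5,651.40 annually
Homeowner's insurance — $2,842.68 annually
Windstorm insurance — $1,428.00 annually
Combined annual = $5,651.40 + $2,842.68 + $1,428.00 = $9,922.08
Base monthly escrow = $9,922.08 / 12 = $826.84
Cushion = 2 × $826.84 = $1,653.68
Surplus = $2,126.11 − $1,653.68 = $472.43

$472.43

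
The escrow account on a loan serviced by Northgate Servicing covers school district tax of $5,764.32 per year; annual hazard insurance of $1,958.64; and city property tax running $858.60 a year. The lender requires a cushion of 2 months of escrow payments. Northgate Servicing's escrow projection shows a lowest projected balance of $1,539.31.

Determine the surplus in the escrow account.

$109.05

School district tax: $5,764.32 per year
Hazard insurance: $1,958.64 per year
City property tax: $858.60 per year
Annual escrow total = $5,764.32 + $1,958.64 + $858.60 = $8,581.56
Monthly escrow = $8,581.56 / 12 = $715.13
Required cushion = 2 × $715.13 = $1,430.26
Surplus = $1,539.31 − $1,430.26 = $109.05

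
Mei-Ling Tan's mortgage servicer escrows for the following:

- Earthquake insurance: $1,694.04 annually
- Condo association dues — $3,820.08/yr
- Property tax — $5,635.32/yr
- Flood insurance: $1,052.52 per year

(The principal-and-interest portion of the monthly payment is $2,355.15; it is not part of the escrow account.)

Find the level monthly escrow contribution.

$1,016.83

Earthquake insurance: $1,694.04 per year
Condo association dues: $3,820.08 per year
Property tax: $5,635.32 per year
Flood insurance: $1,052.52 per year
Total per year = $1,694.04 + $3,820.08 + $5,635.32 + $1,052.52 = $12,201.96
Monthly escrow = $12,201.96 ÷ 12 = $1,016.83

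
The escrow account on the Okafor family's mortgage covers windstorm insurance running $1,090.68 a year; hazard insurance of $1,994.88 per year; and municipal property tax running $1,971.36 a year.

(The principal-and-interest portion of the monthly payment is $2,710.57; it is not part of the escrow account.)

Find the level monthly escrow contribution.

$421.41

Windstorm insurance — $1,090.68/yr
Hazard insurance — $1,994.88/yr
Municipal property tax — $1,971.36/yr
Annual escrow total = $1,090.68 + $1,994.88 + $1,971.36 = $5,056.92
Monthly escrow = $5,056.92 / 12 = $421.41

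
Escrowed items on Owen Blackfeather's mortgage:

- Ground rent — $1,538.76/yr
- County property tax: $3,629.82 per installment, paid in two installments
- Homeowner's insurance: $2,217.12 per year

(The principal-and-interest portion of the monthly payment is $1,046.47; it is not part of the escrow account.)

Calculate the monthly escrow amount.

Ground rent: $1,538.76 annually
County property tax: $3,629.82 × 2 = $7,259.64 annually
Homeowner's insurance: $2,217.12 annually
Total per year = $1,538.76 + $7,259.64 + $2,217.12 = $11,015.52
Monthly escrow = $11,015.52 ÷ 12 = $917.96

$917.96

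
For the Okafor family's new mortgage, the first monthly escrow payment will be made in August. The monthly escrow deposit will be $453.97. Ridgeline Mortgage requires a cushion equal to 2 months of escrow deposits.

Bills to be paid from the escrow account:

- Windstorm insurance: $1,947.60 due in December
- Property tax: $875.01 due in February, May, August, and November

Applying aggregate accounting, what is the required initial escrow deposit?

$2,335.71

Cushion = 2 × $453.97 = $907.94
Trial balance (start $0, +$453.97 each month, − disbursements):
  Aug: +$453.97 − $875.01 → -$421.04
  Sep: +$453.97 → $32.93
  Oct: +$453.97 → $486.90
  Nov: +$453.97 − $875.01 → $65.86
  Dec: +$453.97 − $1,947.60 → -$1,427.77
  Jan: +$453.97 → -$973.80
  Feb: +$453.97 − $875.01 → -$1,394.84
  Mar: +$453.97 → -$940.87
  Apr: +$453.97 → -$486.90
  May: +$453.97 − $875.01 → -$907.94
  Jun: +$453.97 → -$453.97
  Jul: +$453.97 → $0.00
Lowest trial balance = -$1,427.77 (Dec)
Initial deposit = cushion − low point = $907.94 − (-$1,427.77) = $2,335.71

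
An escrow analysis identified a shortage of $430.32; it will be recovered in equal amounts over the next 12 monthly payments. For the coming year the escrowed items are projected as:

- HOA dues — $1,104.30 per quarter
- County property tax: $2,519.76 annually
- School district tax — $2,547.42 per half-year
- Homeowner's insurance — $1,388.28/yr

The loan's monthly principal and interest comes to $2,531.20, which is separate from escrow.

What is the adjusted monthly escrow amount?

$1,154.20

HOA dues — $1,104.30 × 4 = $4,417.20/yr
County property tax — $2,519.76/yr
School district tax — $2,547.42 × 2 = $5,094.84/yr
Homeowner's insurance — $1,388.28/yr
Annual escrow total = $4,417.20 + $2,519.76 + $5,094.84 + $1,388.28 = $13,420.08
Monthly = $13,420.08 / 12 = $1,118.34
Monthly shortage recovery: $430.32 / 12 = $35.86
Adjusted monthly = $1,118.34 + $35.86 = $1,154.20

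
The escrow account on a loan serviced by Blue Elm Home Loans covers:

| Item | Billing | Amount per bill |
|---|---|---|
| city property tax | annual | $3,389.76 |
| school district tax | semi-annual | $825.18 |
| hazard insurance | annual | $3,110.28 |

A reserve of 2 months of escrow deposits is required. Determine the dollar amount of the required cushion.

$1,358.40

City property tax = $3,389.76
School district tax = $825.18 × 2 = $1,650.36
Hazard insurance = $3,110.28
Annual escrow total = $3,389.76 + $1,650.36 + $3,110.28 = $8,150.40
Base monthly escrow = $8,150.40 ÷ 12 = $679.20
Cushion = 2 × $679.20 = $1,358.40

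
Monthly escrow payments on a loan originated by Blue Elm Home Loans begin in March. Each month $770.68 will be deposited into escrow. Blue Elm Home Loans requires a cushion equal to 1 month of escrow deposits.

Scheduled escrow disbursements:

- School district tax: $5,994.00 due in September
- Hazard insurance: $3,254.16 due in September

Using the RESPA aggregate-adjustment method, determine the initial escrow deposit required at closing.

$4,624.08

Cushion = 1 × $770.68 = $770.68
Trial balance (start $0, +$770.68 each month, − disbursements):
  Mar: +$770.68 → $770.68
  Apr: +$770.68 → $1,541.36
  May: +$770.68 → $2,312.04
  Jun: +$770.68 → $3,082.72
  Jul: +$770.68 → $3,853.40
  Aug: +$770.68 → $4,624.08
  Sep: +$770.68 − $9,248.16 → -$3,853.40
  Oct: +$770.68 → -$3,082.72
  Nov: +$770.68 → -$2,312.04
  Dec: +$770.68 → -$1,541.36
  Jan: +$770.68 → -$770.68
  Feb: +$770.68 → $0.00
Lowest trial balance = -$3,853.40 (Sep)
Initial deposit = cushion − low point = $770.68 − (-$3,853.40) = $4,624.08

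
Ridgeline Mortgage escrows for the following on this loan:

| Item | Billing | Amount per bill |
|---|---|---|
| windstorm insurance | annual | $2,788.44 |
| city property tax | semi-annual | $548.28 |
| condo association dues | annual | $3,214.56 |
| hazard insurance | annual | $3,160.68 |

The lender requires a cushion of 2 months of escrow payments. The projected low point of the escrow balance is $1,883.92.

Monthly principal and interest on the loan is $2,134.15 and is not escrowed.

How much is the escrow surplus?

$173.88

Windstorm insurance: $2,788.44 per year
City property tax: $548.28 × 2 = $1,096.56 per year
Condo association dues: $3,214.56 per year
Hazard insurance: $3,160.68 per year
Combined annual = $2,788.44 + $1,096.56 + $3,214.56 + $3,160.68 = $10,260.24
Monthly escrow = $10,260.24 / 12 = $855.02
Required reserve = 2 × $855.02 = $1,710.04
Surplus = $1,883.92 − $1,710.04 = $173.88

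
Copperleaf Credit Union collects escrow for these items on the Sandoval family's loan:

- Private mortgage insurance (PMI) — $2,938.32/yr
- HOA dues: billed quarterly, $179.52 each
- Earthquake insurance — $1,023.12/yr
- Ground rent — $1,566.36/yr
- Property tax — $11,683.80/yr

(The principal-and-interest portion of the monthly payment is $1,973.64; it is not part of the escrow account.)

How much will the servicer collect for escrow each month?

$1,494.14

Private mortgage insurance (PMI) — $2,938.32
HOA dues — $179.52 × 4 = $718.08
Earthquake insurance — $1,023.12
Ground rent — $1,566.36
Property tax — $11,683.80
Total annual escrow = $17,929.68
Per month = $17,929.68 / 12 = $1,494.14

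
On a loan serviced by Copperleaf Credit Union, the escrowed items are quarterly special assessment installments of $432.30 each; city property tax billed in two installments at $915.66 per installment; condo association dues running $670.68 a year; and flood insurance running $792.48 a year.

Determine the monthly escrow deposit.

Special assessment: $432.30 × 4 = $1,729.20 annually
City property tax: $915.66 × 2 = $1,831.32 annually
Condo association dues: $670.68 annually
Flood insurance: $792.48 annually
Total annual escrow = $1,729.20 + $1,831.32 + $670.68 + $792.48 = $5,023.68
Monthly escrow = $5,023.68 / 12 = $418.64

$418.64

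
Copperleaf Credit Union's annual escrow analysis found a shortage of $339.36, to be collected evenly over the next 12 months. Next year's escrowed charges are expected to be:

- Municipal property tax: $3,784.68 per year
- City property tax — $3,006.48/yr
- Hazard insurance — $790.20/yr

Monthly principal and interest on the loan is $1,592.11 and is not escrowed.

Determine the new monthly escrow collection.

$660.06

Municipal property tax: $3,784.68/yr
City property tax: $3,006.48/yr
Hazard insurance: $790.20/yr
Yearly total = $3,784.68 + $3,006.48 + $790.20 = $7,581.36
Per month = $7,581.36 ÷ 12 = $631.78
Shortage per month = $339.36 ÷ 12 = $28.28
Adjusted monthly = $631.78 + $28.28 = $660.06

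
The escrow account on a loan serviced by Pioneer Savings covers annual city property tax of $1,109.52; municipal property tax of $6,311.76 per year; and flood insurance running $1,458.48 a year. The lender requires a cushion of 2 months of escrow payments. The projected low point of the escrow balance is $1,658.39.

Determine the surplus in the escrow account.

$178.43

City property tax = $1,109.52 annually
Municipal property tax = $6,311.76 annually
Flood insurance = $1,458.48 annually
Total annual escrow = $1,109.52 + $6,311.76 + $1,458.48 = $8,879.76
Base monthly escrow = $8,879.76 / 12 = $739.98
Required reserve = 2 × $739.98 = $1,479.96
Surplus = $1,658.39 − $1,479.96 = $178.43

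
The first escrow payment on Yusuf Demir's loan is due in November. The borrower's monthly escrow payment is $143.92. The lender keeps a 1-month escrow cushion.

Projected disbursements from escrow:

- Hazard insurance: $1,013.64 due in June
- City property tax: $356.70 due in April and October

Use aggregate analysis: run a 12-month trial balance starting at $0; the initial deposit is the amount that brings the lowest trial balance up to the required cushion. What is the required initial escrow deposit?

Cushion = 1 × $143.92 = $143.92
Trial balance (start $0, +$143.92 each month, − disbursements):
  Nov: +$143.92 → $143.92
  Dec: +$143.92 → $287.84
  Jan: +$143.92 → $431.76
  Feb: +$143.92 → $575.68
  Mar: +$143.92 → $719.60
  Apr: +$143.92 − $356.70 → $506.82
  May: +$143.92 → $650.74
  Jun: +$143.92 − $1,013.64 → -$218.98
  Jul: +$143.92 → -$75.06
  Aug: +$143.92 → $68.86
  Sep: +$143.92 → $212.78
  Oct: +$143.92 − $356.70 → $0.00
Lowest trial balance = -$218.98 (Jun)
Initial deposit = cushion − low point = $143.92 − (-$218.98) = $362.90

$362.90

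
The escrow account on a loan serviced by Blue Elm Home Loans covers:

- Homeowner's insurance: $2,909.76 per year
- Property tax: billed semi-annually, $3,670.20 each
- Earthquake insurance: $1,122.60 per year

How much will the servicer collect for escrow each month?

$947.73

Homeowner's insurance: $2,909.76/yr
Property tax: $3,670.20 × 2 = $7,340.40/yr
Earthquake insurance: $1,122.60/yr
Combined annual = $11,372.76
Monthly = $11,372.76 ÷ 12 = $947.73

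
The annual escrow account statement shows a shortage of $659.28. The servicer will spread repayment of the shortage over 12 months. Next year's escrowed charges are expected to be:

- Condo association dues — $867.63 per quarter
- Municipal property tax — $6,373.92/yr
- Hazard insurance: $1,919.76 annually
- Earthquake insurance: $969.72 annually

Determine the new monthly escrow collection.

Condo association dues — $867.63 × 4 = $3,470.52 per year
Municipal property tax — $6,373.92 per year
Hazard insurance — $1,919.76 per year
Earthquake insurance — $969.72 per year
Total per year = $12,733.92
Base monthly escrow = $12,733.92 / 12 = $1,061.16
Monthly shortage recovery: $659.28 / 12 = $54.94
Adjusted monthly = $1,061.16 + $54.94 = $1,116.10

$1,116.10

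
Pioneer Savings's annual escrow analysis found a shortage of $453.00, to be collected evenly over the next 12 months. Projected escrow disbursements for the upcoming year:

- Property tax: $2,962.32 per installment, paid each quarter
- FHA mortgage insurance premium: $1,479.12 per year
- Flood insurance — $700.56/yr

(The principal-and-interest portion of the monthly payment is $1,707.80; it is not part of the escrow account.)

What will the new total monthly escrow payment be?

$1,206.83

Property tax = $2,962.32 × 4 = $11,849.28 annually
FHA mortgage insurance premium = $1,479.12 annually
Flood insurance = $700.56 annually
Total annual escrow = $11,849.28 + $1,479.12 + $700.56 = $14,028.96
Base monthly escrow = $14,028.96 / 12 = $1,169.08
Shortage spread = $453.00 / 12 = $37.75/mo
Adjusted monthly = $1,169.08 + $37.75 = $1,206.83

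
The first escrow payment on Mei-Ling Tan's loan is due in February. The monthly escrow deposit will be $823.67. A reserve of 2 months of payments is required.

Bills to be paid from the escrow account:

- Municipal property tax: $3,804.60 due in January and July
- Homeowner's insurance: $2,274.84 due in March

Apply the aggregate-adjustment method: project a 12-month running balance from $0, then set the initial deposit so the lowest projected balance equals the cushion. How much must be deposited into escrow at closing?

Cushion = 2 × $823.67 = $1,647.34
Trial balance (start $0, +$823.67 each month, − disbursements):
  Feb: +$823.67 → $823.67
  Mar: +$823.67 − $2,274.84 → -$627.50
  Apr: +$823.67 → $196.17
  May: +$823.67 → $1,019.84
  Jun: +$823.67 → $1,843.51
  Jul: +$823.67 − $3,804.60 → -$1,137.42
  Aug: +$823.67 → -$313.75
  Sep: +$823.67 → $509.92
  Oct: +$823.67 → $1,333.59
  Nov: +$823.67 → $2,157.26
  Dec: +$823.67 → $2,980.93
  Jan: +$823.67 − $3,804.60 → $0.00
Lowest trial balance = -$1,137.42 (Jul)
Initial deposit = cushion − low point = $1,647.34 − (-$1,137.42) = $2,784.76

$2,784.76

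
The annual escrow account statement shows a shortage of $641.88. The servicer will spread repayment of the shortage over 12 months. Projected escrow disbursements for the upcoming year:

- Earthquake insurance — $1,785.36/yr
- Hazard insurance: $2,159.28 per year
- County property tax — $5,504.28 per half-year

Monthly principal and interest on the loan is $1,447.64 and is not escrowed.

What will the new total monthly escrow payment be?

Earthquake insurance: $1,785.36/yr
Hazard insurance: $2,159.28/yr
County property tax: $5,504.28 × 2 = $11,008.56/yr
Total annual escrow = $1,785.36 + $2,159.28 + $11,008.56 = $14,953.20
Per month = $14,953.20 / 12 = $1,246.10
Monthly shortage recovery: $641.88 / 12 = $53.49
Adjusted monthly = $1,246.10 + $53.49 = $1,299.59

$1,299.59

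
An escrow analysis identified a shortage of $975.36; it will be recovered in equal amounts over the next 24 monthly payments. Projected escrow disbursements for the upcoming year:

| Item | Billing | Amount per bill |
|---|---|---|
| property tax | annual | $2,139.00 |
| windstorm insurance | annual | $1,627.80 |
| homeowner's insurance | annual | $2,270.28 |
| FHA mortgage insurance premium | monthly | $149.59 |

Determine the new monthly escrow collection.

$693.32

Property tax = $2,139.00/yr
Windstorm insurance = $1,627.80/yr
Homeowner's insurance = $2,270.28/yr
FHA mortgage insurance premium = $149.59 × 12 = $1,795.08/yr
Yearly total = $2,139.00 + $1,627.80 + $2,270.28 + $1,795.08 = $7,832.16
Per month = $7,832.16 / 12 = $652.68
Monthly shortage recovery: $975.36 ÷ 24 = $40.64
Adjusted monthly = $652.68 + $40.64 = $693.32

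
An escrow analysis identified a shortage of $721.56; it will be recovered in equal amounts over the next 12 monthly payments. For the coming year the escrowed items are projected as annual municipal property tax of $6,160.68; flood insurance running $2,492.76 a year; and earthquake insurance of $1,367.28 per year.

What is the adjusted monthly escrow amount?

Municipal property tax — $6,160.68 per year
Flood insurance — $2,492.76 per year
Earthquake insurance — $1,367.28 per year
Annual escrow total = $6,160.68 + $2,492.76 + $1,367.28 = $10,020.72
Monthly escrow = $10,020.72 ÷ 12 = $835.06
Monthly shortage recovery: $721.56 ÷ 12 = $60.13
Adjusted monthly = $835.06 + $60.13 = $895.19

$895.19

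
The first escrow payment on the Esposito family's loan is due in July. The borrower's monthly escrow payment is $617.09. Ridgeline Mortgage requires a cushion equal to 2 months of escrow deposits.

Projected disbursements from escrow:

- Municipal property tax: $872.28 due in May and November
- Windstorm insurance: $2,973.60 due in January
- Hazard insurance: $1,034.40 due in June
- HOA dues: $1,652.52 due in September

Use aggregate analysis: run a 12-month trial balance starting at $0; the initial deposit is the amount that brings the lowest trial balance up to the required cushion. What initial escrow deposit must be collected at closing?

$2,412.95

Cushion = 2 × $617.09 = $1,234.18
Trial balance (start $0, +$617.09 each month, − disbursements):
  Jul: +$617.09 → $617.09
  Aug: +$617.09 → $1,234.18
  Sep: +$617.09 − $1,652.52 → $198.75
  Oct: +$617.09 → $815.84
  Nov: +$617.09 − $872.28 → $560.65
  Dec: +$617.09 → $1,177.74
  Jan: +$617.09 − $2,973.60 → -$1,178.77
  Feb: +$617.09 → -$561.68
  Mar: +$617.09 → $55.41
  Apr: +$617.09 → $672.50
  May: +$617.09 − $872.28 → $417.31
  Jun: +$617.09 − $1,034.40 → $0.00
Lowest trial balance = -$1,178.77 (Jan)
Initial deposit = cushion − low point = $1,234.18 − (-$1,178.77) = $2,412.95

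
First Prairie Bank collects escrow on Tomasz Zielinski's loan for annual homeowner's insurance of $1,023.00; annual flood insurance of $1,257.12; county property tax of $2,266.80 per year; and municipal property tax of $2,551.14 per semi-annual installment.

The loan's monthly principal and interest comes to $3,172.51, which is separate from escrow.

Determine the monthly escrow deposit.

$804.10

Homeowner's insurance = $1,023.00
Flood insurance = $1,257.12
County property tax = $2,266.80
Municipal property tax = $2,551.14 × 2 = $5,102.28
Total annual escrow = $9,649.20
Base monthly escrow = $9,649.20 / 12 = $804.10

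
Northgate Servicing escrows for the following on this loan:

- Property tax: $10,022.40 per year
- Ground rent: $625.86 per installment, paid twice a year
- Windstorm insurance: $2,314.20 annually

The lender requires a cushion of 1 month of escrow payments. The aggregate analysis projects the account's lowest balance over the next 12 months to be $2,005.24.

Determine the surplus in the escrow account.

$872.88

Property tax: $10,022.40
Ground rent: $625.86 × 2 = $1,251.72
Windstorm insurance: $2,314.20
Yearly total = $10,022.40 + $1,251.72 + $2,314.20 = $13,588.32
Monthly escrow = $13,588.32 ÷ 12 = $1,132.36
Required cushion = 1 × $1,132.36 = $1,132.36
Surplus = $2,005.24 − $1,132.36 = $872.88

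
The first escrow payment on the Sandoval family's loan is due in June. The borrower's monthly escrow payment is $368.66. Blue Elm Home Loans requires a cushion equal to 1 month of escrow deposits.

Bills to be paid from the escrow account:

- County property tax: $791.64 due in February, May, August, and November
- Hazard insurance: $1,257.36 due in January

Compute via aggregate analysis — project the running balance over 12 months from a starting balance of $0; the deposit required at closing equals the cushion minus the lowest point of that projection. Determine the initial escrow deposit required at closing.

$683.00

Cushion = 1 × $368.66 = $368.66
Trial balance (start $0, +$368.66 each month, − disbursements):
  Jun: +$368.66 → $368.66
  Jul: +$368.66 → $737.32
  Aug: +$368.66 − $791.64 → $314.34
  Sep: +$368.66 → $683.00
  Oct: +$368.66 → $1,051.66
  Nov: +$368.66 − $791.64 → $628.68
  Dec: +$368.66 → $997.34
  Jan: +$368.66 − $1,257.36 → $108.64
  Feb: +$368.66 − $791.64 → -$314.34
  Mar: +$368.66 → $54.32
  Apr: +$368.66 → $422.98
  May: +$368.66 − $791.64 → $0.00
Lowest trial balance = -$314.34 (Feb)
Initial deposit = cushion − low point = $368.66 − (-$314.34) = $683.00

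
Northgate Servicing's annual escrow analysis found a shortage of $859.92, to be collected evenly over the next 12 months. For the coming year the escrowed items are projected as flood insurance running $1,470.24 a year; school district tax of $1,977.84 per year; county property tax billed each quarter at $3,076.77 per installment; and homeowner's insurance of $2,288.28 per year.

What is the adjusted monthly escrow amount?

Flood insurance: $1,470.24 per year
School district tax: $1,977.84 per year
County property tax: $3,076.77 × 4 = $12,307.08 per year
Homeowner's insurance: $2,288.28 per year
Total annual escrow = $1,470.24 + $1,977.84 + $12,307.08 + $2,288.28 = $18,043.44
Per month = $18,043.44 / 12 = $1,503.62
Shortage per month = $859.92 / 12 = $71.66
New monthly escrow = $1,503.62 + $71.66 = $1,575.28

$1,575.28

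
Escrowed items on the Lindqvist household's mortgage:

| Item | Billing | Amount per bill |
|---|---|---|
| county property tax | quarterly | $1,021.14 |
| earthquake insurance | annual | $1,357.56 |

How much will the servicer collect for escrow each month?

$453.51

County property tax = $1,021.14 × 4 = $4,084.56 per year
Earthquake insurance = $1,357.56 per year
Annual escrow total = $4,084.56 + $1,357.56 = $5,442.12
Base monthly escrow = $5,442.12 / 12 = $453.51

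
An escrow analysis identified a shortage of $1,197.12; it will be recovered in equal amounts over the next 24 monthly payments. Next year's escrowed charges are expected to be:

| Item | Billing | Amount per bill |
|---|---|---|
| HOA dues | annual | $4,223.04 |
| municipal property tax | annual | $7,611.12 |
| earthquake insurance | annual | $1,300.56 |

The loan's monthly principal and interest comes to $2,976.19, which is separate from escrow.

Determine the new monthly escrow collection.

$1,144.44

HOA dues = $4,223.04 annually
Municipal property tax = $7,611.12 annually
Earthquake insurance = $1,300.56 annually
Total per year = $4,223.04 + $7,611.12 + $1,300.56 = $13,134.72
Monthly = $13,134.72 / 12 = $1,094.56
Shortage per month = $1,197.12 ÷ 24 = $49.88
Adjusted monthly = $1,094.56 + $49.88 = $1,144.44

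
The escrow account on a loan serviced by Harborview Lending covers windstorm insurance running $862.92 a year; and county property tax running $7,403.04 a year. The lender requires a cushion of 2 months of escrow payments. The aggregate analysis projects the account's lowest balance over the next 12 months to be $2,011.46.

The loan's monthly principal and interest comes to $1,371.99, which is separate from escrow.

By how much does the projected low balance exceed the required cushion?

$633.80

Windstorm insurance — $862.92 annually
County property tax — $7,403.04 annually
Combined annual = $8,265.96
Base monthly escrow = $8,265.96 ÷ 12 = $688.83
Required reserve = 2 × $688.83 = $1,377.66
Excess over cushion: $2,011.46 − $1,377.66 = $633.80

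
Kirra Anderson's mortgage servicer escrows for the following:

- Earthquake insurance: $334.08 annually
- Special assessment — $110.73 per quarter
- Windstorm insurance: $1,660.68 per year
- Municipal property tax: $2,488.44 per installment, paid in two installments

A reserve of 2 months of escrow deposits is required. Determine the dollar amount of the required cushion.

$1,235.76

Earthquake insurance = $334.08 per year
Special assessment = $110.73 × 4 = $442.92 per year
Windstorm insurance = $1,660.68 per year
Municipal property tax = $2,488.44 × 2 = $4,976.88 per year
Yearly total = $334.08 + $442.92 + $1,660.68 + $4,976.88 = $7,414.56
Base monthly escrow = $7,414.56 ÷ 12 = $617.88
Reserve = 2 × $617.88 = $1,235.76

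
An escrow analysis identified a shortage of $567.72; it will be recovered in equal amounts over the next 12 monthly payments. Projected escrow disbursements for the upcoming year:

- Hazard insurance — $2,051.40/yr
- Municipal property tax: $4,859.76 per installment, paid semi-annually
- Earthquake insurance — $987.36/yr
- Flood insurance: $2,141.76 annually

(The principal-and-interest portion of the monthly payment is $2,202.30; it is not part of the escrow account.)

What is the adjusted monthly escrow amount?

$1,288.98

Hazard insurance — $2,051.40 per year
Municipal property tax — $4,859.76 × 2 = $9,719.52 per year
Earthquake insurance — $987.36 per year
Flood insurance — $2,141.76 per year
Total annual escrow = $14,900.04
Base monthly escrow = $14,900.04 / 12 = $1,241.67
Shortage spread = $567.72 / 12 = $47.31/mo
Adjusted monthly = $1,241.67 + $47.31 = $1,288.98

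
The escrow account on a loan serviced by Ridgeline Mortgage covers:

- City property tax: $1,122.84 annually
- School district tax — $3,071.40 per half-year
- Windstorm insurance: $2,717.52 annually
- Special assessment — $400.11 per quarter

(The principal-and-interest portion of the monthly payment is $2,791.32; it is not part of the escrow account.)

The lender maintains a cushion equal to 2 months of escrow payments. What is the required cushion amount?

City property tax: $1,122.84 per year
School district tax: $3,071.40 × 2 = $6,142.80 per year
Windstorm insurance: $2,717.52 per year
Special assessment: $400.11 × 4 = $1,600.44 per year
Annual escrow total = $11,583.60
Monthly = $11,583.60 / 12 = $965.30
Reserve = 2 × $965.30 = $1,930.60

$1,930.60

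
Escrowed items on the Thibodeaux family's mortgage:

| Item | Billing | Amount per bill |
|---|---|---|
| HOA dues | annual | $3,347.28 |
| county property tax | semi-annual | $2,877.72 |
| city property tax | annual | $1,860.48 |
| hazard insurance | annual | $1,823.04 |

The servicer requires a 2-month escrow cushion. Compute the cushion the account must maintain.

$2,131.04

HOA dues = $3,347.28 per year
County property tax = $2,877.72 × 2 = $5,755.44 per year
City property tax = $1,860.48 per year
Hazard insurance = $1,823.04 per year
Total per year = $3,347.28 + $5,755.44 + $1,860.48 + $1,823.04 = $12,786.24
Base monthly escrow = $12,786.24 / 12 = $1,065.52
Required cushion = 2 × $1,065.52 = $2,131.04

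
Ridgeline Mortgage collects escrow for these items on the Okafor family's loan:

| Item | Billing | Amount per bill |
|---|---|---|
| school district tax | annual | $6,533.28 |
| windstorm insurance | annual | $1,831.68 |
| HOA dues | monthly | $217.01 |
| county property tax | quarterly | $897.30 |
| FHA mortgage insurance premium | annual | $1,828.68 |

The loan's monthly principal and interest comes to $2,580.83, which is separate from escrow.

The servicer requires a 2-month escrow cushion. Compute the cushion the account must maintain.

$2,731.16

School district tax: $6,533.28 per year
Windstorm insurance: $1,831.68 per year
HOA dues: $217.01 × 12 = $2,604.12 per year
County property tax: $897.30 × 4 = $3,589.20 per year
FHA mortgage insurance premium: $1,828.68 per year
Combined annual = $6,533.28 + $1,831.68 + $2,604.12 + $3,589.20 + $1,828.68 = $16,386.96
Per month = $16,386.96 / 12 = $1,365.58
Required cushion = 2 × $1,365.58 = $2,731.16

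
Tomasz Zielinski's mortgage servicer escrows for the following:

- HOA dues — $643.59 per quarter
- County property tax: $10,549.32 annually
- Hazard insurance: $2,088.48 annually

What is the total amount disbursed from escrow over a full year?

HOA dues: $643.59 × 4 = $2,574.36 per year
County property tax: $10,549.32 per year
Hazard insurance: $2,088.48 per year
Combined annual = $2,574.36 + $10,549.32 + $2,088.48 = $15,212.16

$15,212.16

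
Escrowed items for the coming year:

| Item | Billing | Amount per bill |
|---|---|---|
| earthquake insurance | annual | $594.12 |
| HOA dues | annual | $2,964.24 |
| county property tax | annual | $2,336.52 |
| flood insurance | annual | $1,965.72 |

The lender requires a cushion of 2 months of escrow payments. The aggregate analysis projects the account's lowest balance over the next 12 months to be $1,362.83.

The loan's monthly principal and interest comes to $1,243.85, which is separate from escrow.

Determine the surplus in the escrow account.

$52.73

Earthquake insurance = $594.12 annually
HOA dues = $2,964.24 annually
County property tax = $2,336.52 annually
Flood insurance = $1,965.72 annually
Total annual escrow = $594.12 + $2,964.24 + $2,336.52 + $1,965.72 = $7,860.60
Monthly = $7,860.60 / 12 = $655.05
Required cushion = 2 × $655.05 = $1,310.10
Surplus = $1,362.83 − $1,310.10 = $52.73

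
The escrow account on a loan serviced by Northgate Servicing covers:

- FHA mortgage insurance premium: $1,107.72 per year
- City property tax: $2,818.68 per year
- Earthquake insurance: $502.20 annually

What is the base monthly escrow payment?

FHA mortgage insurance premium: $1,107.72/yr
City property tax: $2,818.68/yr
Earthquake insurance: $502.20/yr
Total per year = $1,107.72 + $2,818.68 + $502.20 = $4,428.60
Per month = $4,428.60 ÷ 12 = $369.05

$369.05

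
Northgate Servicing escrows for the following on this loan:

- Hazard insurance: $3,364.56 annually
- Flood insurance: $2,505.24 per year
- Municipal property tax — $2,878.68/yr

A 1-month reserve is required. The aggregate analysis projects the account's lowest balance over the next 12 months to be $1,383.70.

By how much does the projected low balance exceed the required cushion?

Hazard insurance: $3,364.56/yr
Flood insurance: $2,505.24/yr
Municipal property tax: $2,878.68/yr
Yearly total = $8,748.48
Monthly = $8,748.48 ÷ 12 = $729.04
Cushion = 1 × $729.04 = $729.04
Excess over cushion: $1,383.70 − $729.04 = $654.66

$654.66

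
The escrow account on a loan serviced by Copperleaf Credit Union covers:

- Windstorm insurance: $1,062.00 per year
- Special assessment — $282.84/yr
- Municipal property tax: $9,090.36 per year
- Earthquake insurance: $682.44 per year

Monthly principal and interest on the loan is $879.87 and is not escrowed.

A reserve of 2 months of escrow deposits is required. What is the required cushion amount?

$1,852.94

Windstorm insurance = $1,062.00 per year
Special assessment = $282.84 per year
Municipal property tax = $9,090.36 per year
Earthquake insurance = $682.44 per year
Total annual escrow = $1,062.00 + $282.84 + $9,090.36 + $682.44 = $11,117.64
Monthly escrow = $11,117.64 ÷ 12 = $926.47
Required cushion = 2 × $926.47 = $1,852.94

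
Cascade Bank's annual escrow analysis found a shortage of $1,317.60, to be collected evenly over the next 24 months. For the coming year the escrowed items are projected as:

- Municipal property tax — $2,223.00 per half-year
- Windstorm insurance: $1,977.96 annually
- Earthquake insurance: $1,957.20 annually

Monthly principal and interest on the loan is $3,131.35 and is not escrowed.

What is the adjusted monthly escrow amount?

Municipal property tax = $2,223.00 × 2 = $4,446.00/yr
Windstorm insurance = $1,977.96/yr
Earthquake insurance = $1,957.20/yr
Total annual escrow = $4,446.00 + $1,977.96 + $1,957.20 = $8,381.16
Base monthly escrow = $8,381.16 ÷ 12 = $698.43
Shortage per month = $1,317.60 ÷ 24 = $54.90
Adjusted monthly = $698.43 + $54.90 = $753.33

$753.33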